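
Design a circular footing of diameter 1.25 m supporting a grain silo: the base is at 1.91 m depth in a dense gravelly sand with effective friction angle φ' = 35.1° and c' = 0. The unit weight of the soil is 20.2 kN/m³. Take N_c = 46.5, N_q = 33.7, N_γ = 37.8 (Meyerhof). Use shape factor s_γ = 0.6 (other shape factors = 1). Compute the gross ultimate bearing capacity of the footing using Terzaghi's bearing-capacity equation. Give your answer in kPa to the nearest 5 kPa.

Overburden at base level: q = 20.2 × 1.91 = 38.582 kPa.
Surcharge term q·N_q = 38.582 × 33.7 = 1300.2 kPa; self-weight term 0.5·γ·B·N_γ·s_γ = 0.5 × 20.2 × 1.25 × 37.8 × 0.6 = 286.33 kPa.
q_ult = 1300.2 + 286.33 = 1586.5 kPa.

q_ult ≈ 1585 kPa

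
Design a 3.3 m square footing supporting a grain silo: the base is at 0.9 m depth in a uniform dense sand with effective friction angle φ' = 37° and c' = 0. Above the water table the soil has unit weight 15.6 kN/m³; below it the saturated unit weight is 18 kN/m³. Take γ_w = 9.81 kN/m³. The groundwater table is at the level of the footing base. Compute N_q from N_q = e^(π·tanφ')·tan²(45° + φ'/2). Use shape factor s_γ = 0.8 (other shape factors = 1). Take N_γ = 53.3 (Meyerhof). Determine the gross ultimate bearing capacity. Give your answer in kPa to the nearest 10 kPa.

tan37° = 0.7536, so N_q = e^(π×0.7536)·tan²(63.5°) = 10.669 × 4.023 = 42.92.
Effective surcharge at the founding depth q = γ·D_f = 15.6 × 0.9 = 14.04 kPa.
The water table coincides with the base, so in the self-weight term γ → γ' = 8.19 kN/m³.
q_ult = q·N_q + 0.5·γ·B·N_γ·s_γ
     = 14.04 × 42.92 + 0.5 × 8.19 × 3.3 × 53.3 × 0.8
     = 602.6 + 576.22 = 1178.8 kPa.

q_ult ≈ 1180 kPa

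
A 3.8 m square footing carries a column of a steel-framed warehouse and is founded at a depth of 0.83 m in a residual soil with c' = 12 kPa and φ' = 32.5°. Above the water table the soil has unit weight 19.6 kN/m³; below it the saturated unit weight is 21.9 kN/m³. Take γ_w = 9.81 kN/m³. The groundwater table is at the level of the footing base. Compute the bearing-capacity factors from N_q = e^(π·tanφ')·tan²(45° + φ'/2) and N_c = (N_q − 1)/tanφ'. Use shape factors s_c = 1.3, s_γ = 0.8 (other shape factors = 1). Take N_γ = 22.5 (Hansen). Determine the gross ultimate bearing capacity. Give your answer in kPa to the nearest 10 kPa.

q_ult ≈ 1390 kPa

tan32.5° = 0.6371, so N_q = e^(π×0.6371)·tan²(61.25°) = 7.4 × 3.322 = 24.58.
N_c = (24.58 − 1)/tan32.5° = 37.02.
Effective surcharge at the founding depth q = γ·D_f = 19.6 × 0.83 = 16.268 kPa.
The water table coincides with the base, so in the self-weight term γ → γ' = 12.09 kN/m³.
q_ult = c·N_c·s_c + q·N_q + 0.5·γ·B·N_γ·s_γ
     = 12 × 37.02 × 1.3 + 16.268 × 24.585 + 0.5 × 12.09 × 3.8 × 22.5 × 0.8
     = 577.52 + 399.94 + 413.48 = 1390.9 kPa.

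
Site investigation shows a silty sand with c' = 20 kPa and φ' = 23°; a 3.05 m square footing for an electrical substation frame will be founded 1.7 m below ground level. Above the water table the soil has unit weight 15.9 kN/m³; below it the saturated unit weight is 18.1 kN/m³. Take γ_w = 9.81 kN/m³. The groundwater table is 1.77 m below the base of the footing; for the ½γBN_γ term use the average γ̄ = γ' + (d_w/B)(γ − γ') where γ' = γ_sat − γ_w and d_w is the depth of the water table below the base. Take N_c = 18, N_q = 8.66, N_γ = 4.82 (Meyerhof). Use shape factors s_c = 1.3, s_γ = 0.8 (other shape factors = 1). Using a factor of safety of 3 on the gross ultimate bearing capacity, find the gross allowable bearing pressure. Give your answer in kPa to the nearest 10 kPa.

q_all ≈ 260 kPa

q = γ·D_f = 15.9 × 1.7 = 27.03 kPa.
γ' = 8.29 kN/m³; averaging over the depth B below the base, γ̄ = γ' + (d_w/B)(γ − γ') = 12.706 kN/m³.
c·N_c·s_c = 20 × 18 × 1.3 = 468 kPa
q·N_q = 27.03 × 8.66 = 234.08 kPa
0.5·γ·B·N_γ·s_γ = 0.5 × 12.706 × 3.05 × 4.82 × 0.8 = 74.718 kPa
q_ult = 468 + 234.08 + 74.718 = 776.8 kPa.
q_all = 776.8 / 3 = 258.93 kPa.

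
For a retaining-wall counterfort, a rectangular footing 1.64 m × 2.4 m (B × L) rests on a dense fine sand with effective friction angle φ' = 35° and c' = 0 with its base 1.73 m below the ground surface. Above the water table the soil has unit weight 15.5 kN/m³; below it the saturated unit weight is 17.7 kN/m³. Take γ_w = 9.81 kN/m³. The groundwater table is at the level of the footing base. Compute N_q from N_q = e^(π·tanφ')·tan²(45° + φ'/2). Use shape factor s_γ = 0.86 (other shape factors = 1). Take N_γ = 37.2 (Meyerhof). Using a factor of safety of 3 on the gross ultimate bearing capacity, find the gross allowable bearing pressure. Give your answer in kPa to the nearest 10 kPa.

N_q = e^(π·tan35°)·tan²(62.5°) = 33.3.
q = γ·D_f = 15.5 × 1.73 = 26.815 kPa.
For the ½γBN_γ term take γ' = 17.7 − 9.81 = 7.89 kN/m³ (soil below base is submerged).
q·N_q = 26.815 × 33.296 = 892.83 kPa
0.5·γ·B·N_γ·s_γ = 0.5 × 7.89 × 1.64 × 37.2 × 0.86 = 206.98 kPa
q_ult = 892.83 + 206.98 = 1099.8 kPa.
q_all = 1099.8 / 3 = 366.61 kPa.

q_all ≈ 370 kPa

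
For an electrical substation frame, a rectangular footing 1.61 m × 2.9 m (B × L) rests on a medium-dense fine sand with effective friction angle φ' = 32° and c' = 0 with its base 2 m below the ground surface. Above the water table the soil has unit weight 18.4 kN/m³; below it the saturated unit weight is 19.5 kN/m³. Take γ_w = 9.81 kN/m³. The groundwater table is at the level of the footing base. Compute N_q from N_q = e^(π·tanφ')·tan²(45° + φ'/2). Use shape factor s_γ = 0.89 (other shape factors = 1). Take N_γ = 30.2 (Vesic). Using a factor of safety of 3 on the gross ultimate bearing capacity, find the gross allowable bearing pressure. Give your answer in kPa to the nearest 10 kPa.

q_all ≈ 350 kPa

N_q = e^(π·tan32°)·tan²(61°) = 23.18.
Effective surcharge at the founding depth q = γ·D_f = 18.4 × 2 = 36.8 kPa.
The water table coincides with the base, so in the self-weight term γ → γ' = 9.69 kN/m³.
q_ult = q·N_q + 0.5·γ·B·N_γ·s_γ
     = 36.8 × 23.177 + 0.5 × 9.69 × 1.61 × 30.2 × 0.89
     = 852.91 + 209.66 = 1062.6 kPa.
q_all = 1062.6 / 3 = 354.19 kPa.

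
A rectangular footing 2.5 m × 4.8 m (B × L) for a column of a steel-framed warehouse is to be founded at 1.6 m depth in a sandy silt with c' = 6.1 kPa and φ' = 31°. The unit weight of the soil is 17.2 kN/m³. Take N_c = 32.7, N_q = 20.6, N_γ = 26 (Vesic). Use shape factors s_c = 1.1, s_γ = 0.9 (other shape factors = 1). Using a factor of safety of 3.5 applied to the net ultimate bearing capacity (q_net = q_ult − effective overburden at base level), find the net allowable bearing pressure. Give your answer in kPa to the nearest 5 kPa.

q_all(net) ≈ 360 kPa

Overburden at base level: q = 17.2 × 1.6 = 27.52 kPa.
Cohesion term c·N_c·s_c = 6.1 × 32.7 × 1.1 = 219.42 kPa; surcharge term q·N_q = 27.52 × 20.6 = 566.91 kPa; self-weight term 0.5·γ·B·N_γ·s_γ = 0.5 × 17.2 × 2.5 × 26 × 0.9 = 503.1 kPa.
q_ult = 219.42 + 566.91 + 503.1 = 1289.4 kPa.
Net ultimate: q_net = 1289.4 − 27.52 = 1261.9 kPa.
q_all(net) = 1261.9 / 3.5 = 360.55 kPa.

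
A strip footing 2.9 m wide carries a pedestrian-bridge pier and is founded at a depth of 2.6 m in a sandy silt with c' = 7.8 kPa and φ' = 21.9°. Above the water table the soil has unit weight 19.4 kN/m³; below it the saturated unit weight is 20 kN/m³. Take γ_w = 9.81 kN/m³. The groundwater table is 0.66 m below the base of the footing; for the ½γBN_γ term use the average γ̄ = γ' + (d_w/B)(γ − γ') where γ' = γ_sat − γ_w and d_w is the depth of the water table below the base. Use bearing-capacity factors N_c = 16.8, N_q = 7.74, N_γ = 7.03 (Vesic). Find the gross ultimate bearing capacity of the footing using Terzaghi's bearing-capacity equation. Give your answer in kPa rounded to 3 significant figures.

Effective surcharge at the founding depth q = γ·D_f = 19.4 × 2.6 = 50.44 kPa.
With d_w = 0.66 m < B, γ̄ = 10.19 + (0.66/2.9) × (19.4 − 10.19) = 12.286 kN/m³.
q_ult = c·N_c + q·N_q + 0.5·γ·B·N_γ
     = 7.8 × 16.8 + 50.44 × 7.74 + 0.5 × 12.286 × 2.9 × 7.03
     = 131.04 + 390.41 + 125.24 = 646.68 kPa.

q_ult ≈ 647 kPa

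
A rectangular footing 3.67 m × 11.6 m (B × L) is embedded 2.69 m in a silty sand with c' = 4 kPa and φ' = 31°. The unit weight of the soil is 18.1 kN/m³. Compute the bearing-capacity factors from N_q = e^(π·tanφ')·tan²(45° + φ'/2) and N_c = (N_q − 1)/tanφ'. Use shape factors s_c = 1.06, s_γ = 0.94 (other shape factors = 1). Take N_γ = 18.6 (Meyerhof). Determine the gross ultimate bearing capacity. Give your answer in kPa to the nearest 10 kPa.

q_ult ≈ 1720 kPa

tan31° = 0.6009, so N_q = e^(π×0.6009)·tan²(60.5°) = 6.604 × 3.124 = 20.63.
N_c = (20.63 − 1)/tan31° = 32.67.
Effective surcharge at the founding depth q = γ·D_f = 18.1 × 2.69 = 48.689 kPa.
q_ult = c·N_c·s_c + q·N_q + 0.5·γ·B·N_γ·s_γ
     = 4 × 32.671 × 1.06 + 48.689 × 20.631 + 0.5 × 18.1 × 3.67 × 18.6 × 0.94
     = 138.53 + 1004.5 + 580.7 = 1723.7 kPa.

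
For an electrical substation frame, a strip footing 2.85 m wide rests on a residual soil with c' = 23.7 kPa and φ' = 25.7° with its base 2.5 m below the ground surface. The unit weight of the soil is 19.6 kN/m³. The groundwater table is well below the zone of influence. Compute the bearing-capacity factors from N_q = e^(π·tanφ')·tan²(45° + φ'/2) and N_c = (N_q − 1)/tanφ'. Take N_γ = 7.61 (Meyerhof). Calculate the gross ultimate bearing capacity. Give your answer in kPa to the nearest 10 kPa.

q_ult ≈ 1290 kPa

tan25.7° = 0.4813, so N_q = e^(π×0.4813)·tan²(57.85°) = 4.536 × 2.531 = 11.48.
N_c = (11.48 − 1)/tan25.7° = 21.78.
Overburden at base level: q = 19.6 × 2.5 = 49 kPa.
Cohesion term c·N_c = 23.7 × 21.779 = 516.16 kPa; surcharge term q·N_q = 49 × 11.481 = 562.59 kPa; self-weight term 0.5·γ·B·N_γ = 0.5 × 19.6 × 2.85 × 7.61 = 212.55 kPa.
q_ult = 516.16 + 562.59 + 212.55 = 1291.3 kPa.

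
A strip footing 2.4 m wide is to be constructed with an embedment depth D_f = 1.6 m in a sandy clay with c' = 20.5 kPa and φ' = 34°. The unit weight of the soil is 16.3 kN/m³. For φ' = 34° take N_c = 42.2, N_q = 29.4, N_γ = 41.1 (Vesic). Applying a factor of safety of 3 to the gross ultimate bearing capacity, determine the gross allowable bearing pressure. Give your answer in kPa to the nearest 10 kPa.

q_all ≈ 810 kPa

Overburden at base level: q = 16.3 × 1.6 = 26.08 kPa.
Cohesion term c·N_c = 20.5 × 42.2 = 865.1 kPa; surcharge term q·N_q = 26.08 × 29.4 = 766.75 kPa; self-weight term 0.5·γ·B·N_γ = 0.5 × 16.3 × 2.4 × 41.1 = 803.92 kPa.
q_ult = 865.1 + 766.75 + 803.92 = 2435.8 kPa.
q_all = q_ult / FS = 2435.8 / 3 = 811.92 kPa.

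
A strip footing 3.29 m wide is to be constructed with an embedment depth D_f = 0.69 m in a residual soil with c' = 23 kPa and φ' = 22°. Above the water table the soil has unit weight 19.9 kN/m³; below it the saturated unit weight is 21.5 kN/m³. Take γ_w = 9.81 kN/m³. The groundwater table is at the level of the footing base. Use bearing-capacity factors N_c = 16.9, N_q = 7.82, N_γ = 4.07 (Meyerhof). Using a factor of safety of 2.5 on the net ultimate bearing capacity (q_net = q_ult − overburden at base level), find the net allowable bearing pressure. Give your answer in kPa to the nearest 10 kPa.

Overburden at base level: q = 19.9 × 0.69 = 13.731 kPa.
Below the base the soil is submerged, so the ½γBN_γ term uses γ' = 21.5 − 9.81 = 11.69 kN/m³.
Cohesion term c·N_c = 23 × 16.9 = 388.7 kPa; surcharge term q·N_q = 13.731 × 7.82 = 107.38 kPa; self-weight term 0.5·γ·B·N_γ = 0.5 × 11.69 × 3.29 × 4.07 = 78.266 kPa.
q_ult = 388.7 + 107.38 + 78.266 = 574.34 kPa.
q_net = 574.34 − 13.731 = 560.61 kPa.
q_all(net) = 560.61 / 2.5 = 224.24 kPa.

q_all(net) ≈ 220 kPa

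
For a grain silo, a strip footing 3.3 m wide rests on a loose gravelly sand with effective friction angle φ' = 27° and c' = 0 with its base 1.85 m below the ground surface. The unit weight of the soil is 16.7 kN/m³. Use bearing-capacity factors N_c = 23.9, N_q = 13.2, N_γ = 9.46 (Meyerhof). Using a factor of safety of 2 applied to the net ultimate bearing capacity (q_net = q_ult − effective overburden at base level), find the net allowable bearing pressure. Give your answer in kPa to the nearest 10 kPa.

q_all(net) ≈ 320 kPa

Overburden at base level: q = 16.7 × 1.85 = 30.895 kPa.
Surcharge term q·N_q = 30.895 × 13.2 = 407.81 kPa; self-weight term 0.5·γ·B·N_γ = 0.5 × 16.7 × 3.3 × 9.46 = 260.67 kPa.
q_ult = 407.81 + 260.67 = 668.48 kPa.
Net ultimate: q_net = 668.48 − 30.895 = 637.59 kPa.
q_all(net) = 637.59 / 2 = 318.79 kPa.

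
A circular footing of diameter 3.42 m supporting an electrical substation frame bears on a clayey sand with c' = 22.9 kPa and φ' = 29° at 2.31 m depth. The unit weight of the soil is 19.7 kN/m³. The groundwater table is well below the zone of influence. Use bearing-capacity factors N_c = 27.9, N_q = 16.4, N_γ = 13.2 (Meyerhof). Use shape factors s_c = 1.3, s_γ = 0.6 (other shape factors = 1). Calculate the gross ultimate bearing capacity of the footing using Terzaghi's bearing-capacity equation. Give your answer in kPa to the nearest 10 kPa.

Effective surcharge at the founding depth q = γ·D_f = 19.7 × 2.31 = 45.507 kPa.
q_ult = c·N_c·s_c + q·N_q + 0.5·γ·B·N_γ·s_γ
     = 22.9 × 27.9 × 1.3 + 45.507 × 16.4 + 0.5 × 19.7 × 3.42 × 13.2 × 0.6
     = 830.58 + 746.31 + 266.8 = 1843.7 kPa.

q_ult ≈ 1840 kPa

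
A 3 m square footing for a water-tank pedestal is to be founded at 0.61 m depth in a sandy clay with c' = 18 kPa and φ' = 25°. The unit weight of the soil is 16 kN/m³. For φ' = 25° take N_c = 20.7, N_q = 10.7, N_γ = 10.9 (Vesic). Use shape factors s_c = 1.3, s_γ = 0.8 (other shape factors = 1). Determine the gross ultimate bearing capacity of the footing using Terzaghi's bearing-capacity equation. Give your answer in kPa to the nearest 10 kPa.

q = γ·D_f = 16 × 0.61 = 9.76 kPa.
c·N_c·s_c = 18 × 20.7 × 1.3 = 484.38 kPa
q·N_q = 9.76 × 10.7 = 104.43 kPa
0.5·γ·B·N_γ·s_γ = 0.5 × 16 × 3 × 10.9 × 0.8 = 209.28 kPa
q_ult = 484.38 + 104.43 + 209.28 = 798.09 kPa.

q_ult ≈ 800 kPa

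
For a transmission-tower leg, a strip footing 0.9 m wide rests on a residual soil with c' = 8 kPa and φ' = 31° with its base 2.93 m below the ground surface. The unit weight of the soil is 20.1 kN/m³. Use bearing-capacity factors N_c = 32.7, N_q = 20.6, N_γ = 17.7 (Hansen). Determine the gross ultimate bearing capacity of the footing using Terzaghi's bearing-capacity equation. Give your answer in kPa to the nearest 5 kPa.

q_ult ≈ 1635 kPa

q = γ·D_f = 20.1 × 2.93 = 58.893 kPa.
c·N_c = 8 × 32.7 = 261.6 kPa
q·N_q = 58.893 × 20.6 = 1213.2 kPa
0.5·γ·B·N_γ = 0.5 × 20.1 × 0.9 × 17.7 = 160.1 kPa
q_ult = 261.6 + 1213.2 + 160.1 = 1634.9 kPa.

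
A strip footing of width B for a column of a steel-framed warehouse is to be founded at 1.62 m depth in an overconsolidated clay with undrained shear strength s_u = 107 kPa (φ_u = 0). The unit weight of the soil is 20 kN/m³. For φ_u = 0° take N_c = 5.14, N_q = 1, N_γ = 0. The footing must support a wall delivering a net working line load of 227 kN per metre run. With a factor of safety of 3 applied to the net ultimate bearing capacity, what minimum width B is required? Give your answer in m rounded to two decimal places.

Effective surcharge at the founding depth q = γ·D_f = 20 × 1.62 = 32.4 kPa.
q_ult = c·N_c + q·N_q
     = 107 × 5.14 + 32.4 × 1
     = 549.98 + 32.4 = 582.38 kPa.
For φ = 0 the ½γBN_γ term vanishes, so q_ult is independent of B. q_net = 582.38 − 32.4 = 549.98 kPa; q_all(net) = 549.98/3 = 183.33 kPa.
Required width B = w / q_all(net) = 227 / 183.33 = 1.238 m.

B = 1.24 m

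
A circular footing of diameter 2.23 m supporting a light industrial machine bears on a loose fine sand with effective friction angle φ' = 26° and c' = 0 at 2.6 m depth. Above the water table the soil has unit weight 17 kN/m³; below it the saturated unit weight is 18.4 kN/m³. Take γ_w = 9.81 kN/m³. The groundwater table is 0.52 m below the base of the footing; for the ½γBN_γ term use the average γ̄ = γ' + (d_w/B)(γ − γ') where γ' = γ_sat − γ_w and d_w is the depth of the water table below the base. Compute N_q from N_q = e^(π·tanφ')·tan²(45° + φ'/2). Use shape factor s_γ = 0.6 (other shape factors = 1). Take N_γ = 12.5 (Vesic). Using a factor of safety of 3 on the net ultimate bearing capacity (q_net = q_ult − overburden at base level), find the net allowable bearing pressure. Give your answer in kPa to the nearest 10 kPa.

q_all(net) ≈ 190 kPa

N_q = e^(π·tan26°)·tan²(58°) = 11.85.
q = γ·D_f = 17 × 2.6 = 44.2 kPa.
γ' = 8.59 kN/m³; averaging over the depth B below the base, γ̄ = γ' + (d_w/B)(γ − γ') = 10.551 kN/m³.
q·N_q = 44.2 × 11.854 = 523.96 kPa
0.5·γ·B·N_γ·s_γ = 0.5 × 10.551 × 2.23 × 12.5 × 0.6 = 88.233 kPa
q_ult = 523.96 + 88.233 = 612.19 kPa.
q_net = 612.19 − 44.2 = 567.99 kPa.
q_all(net) = 567.99 / 3 = 189.33 kPa.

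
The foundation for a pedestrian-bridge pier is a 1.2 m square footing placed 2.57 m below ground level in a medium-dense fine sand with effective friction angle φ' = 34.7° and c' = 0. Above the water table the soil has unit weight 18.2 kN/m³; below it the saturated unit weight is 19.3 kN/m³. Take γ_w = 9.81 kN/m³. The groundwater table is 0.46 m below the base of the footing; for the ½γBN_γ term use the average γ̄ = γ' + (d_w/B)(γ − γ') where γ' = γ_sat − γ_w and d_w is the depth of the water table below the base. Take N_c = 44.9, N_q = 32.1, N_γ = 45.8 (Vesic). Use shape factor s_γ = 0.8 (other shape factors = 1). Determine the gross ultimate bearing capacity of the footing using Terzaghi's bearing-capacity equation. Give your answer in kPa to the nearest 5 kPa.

Effective surcharge at the founding depth q = γ·D_f = 18.2 × 2.57 = 46.774 kPa.
With d_w = 0.46 m < B, γ̄ = 9.49 + (0.46/1.2) × (18.2 − 9.49) = 12.829 kN/m³.
q_ult = q·N_q + 0.5·γ·B·N_γ·s_γ
     = 46.774 × 32.1 + 0.5 × 12.829 × 1.2 × 45.8 × 0.8
     = 1501.4 + 282.03 = 1783.5 kPa.

q_ult ≈ 1785 kPa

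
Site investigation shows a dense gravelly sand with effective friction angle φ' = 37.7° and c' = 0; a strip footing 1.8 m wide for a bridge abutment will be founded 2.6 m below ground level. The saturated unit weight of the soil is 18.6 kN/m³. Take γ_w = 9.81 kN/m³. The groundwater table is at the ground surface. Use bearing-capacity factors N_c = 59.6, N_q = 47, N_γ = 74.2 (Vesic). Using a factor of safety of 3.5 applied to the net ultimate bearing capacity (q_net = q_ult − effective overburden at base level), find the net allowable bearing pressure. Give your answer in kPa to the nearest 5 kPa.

Water table at ground surface, so effective unit weight γ' = 18.6 − 9.81 = 8.79 kN/m³ is used throughout; overburden q = 8.79 × 2.6 = 22.854 kPa; the same γ' applies in the ½γBN_γ term.
Surcharge term q·N_q = 22.854 × 47 = 1074.1 kPa; self-weight term 0.5·γ·B·N_γ = 0.5 × 8.79 × 1.8 × 74.2 = 587 kPa.
q_ult = 1074.1 + 587 = 1661.1 kPa.
Net ultimate: q_net = 1661.1 − 22.854 = 1638.3 kPa.
q_all(net) = 1638.3 / 3.5 = 468.08 kPa.

q_all(net) ≈ 470 kPa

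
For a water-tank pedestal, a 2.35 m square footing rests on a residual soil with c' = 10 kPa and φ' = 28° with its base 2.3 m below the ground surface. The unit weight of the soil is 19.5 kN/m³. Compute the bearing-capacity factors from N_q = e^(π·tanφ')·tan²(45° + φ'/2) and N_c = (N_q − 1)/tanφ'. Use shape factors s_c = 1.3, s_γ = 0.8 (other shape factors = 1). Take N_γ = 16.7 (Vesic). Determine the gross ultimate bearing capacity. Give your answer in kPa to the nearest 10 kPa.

q_ult ≈ 1300 kPa

tan28° = 0.5317, so N_q = e^(π×0.5317)·tan²(59°) = 5.314 × 2.77 = 14.72.
N_c = (14.72 − 1)/tan28° = 25.8.
Overburden at base level: q = 19.5 × 2.3 = 44.85 kPa.
Cohesion term c·N_c·s_c = 10 × 25.803 × 1.3 = 335.44 kPa; surcharge term q·N_q = 44.85 × 14.72 = 660.19 kPa; self-weight term 0.5·γ·B·N_γ·s_γ = 0.5 × 19.5 × 2.35 × 16.7 × 0.8 = 306.11 kPa.
q_ult = 335.44 + 660.19 + 306.11 = 1301.7 kPa.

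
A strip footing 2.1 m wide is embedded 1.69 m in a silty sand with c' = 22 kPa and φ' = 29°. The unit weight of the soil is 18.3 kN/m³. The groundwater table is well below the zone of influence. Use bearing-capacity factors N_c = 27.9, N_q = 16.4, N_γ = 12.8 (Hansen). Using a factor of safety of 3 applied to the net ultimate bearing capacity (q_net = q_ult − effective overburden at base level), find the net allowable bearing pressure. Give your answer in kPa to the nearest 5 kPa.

q = γ·D_f = 18.3 × 1.69 = 30.927 kPa.
c·N_c = 22 × 27.9 = 613.8 kPa
q·N_q = 30.927 × 16.4 = 507.2 kPa
0.5·γ·B·N_γ = 0.5 × 18.3 × 2.1 × 12.8 = 245.95 kPa
q_ult = 613.8 + 507.2 + 245.95 = 1367 kPa.
Net ultimate: q_net = 1367 − 30.927 = 1336 kPa.
q_all(net) = 1336 / 3 = 445.34 kPa.

q_all(net) ≈ 445 kPa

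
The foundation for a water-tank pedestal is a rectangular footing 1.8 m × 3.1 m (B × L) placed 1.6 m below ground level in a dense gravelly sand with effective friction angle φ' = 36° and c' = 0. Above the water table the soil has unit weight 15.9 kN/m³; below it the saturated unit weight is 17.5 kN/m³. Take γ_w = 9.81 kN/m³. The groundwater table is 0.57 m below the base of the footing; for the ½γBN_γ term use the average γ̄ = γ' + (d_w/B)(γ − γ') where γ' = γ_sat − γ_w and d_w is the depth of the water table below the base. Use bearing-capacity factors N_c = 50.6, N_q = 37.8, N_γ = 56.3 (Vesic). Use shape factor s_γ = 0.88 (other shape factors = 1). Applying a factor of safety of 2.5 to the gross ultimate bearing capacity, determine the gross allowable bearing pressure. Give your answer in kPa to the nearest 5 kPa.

q = γ·D_f = 15.9 × 1.6 = 25.44 kPa.
γ' = 7.69 kN/m³; averaging over the depth B below the base, γ̄ = γ' + (d_w/B)(γ − γ') = 10.29 kN/m³.
q·N_q = 25.44 × 37.8 = 961.63 kPa
0.5·γ·B·N_γ·s_γ = 0.5 × 10.29 × 1.8 × 56.3 × 0.88 = 458.82 kPa
q_ult = 961.63 + 458.82 = 1420.5 kPa.
q_all = q_ult / FS = 1420.5 / 2.5 = 568.18 kPa.

q_all ≈ 570 kPa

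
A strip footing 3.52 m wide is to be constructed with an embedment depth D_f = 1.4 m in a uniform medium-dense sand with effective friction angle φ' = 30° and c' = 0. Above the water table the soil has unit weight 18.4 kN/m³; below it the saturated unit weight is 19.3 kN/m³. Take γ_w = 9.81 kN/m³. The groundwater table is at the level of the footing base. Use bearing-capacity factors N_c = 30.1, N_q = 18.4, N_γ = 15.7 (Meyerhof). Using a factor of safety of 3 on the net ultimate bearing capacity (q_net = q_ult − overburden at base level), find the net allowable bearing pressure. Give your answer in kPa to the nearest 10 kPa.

Effective surcharge at the founding depth q = γ·D_f = 18.4 × 1.4 = 25.76 kPa.
The water table coincides with the base, so in the self-weight term γ → γ' = 9.49 kN/m³.
q_ult = q·N_q + 0.5·γ·B·N_γ
     = 25.76 × 18.4 + 0.5 × 9.49 × 3.52 × 15.7
     = 473.98 + 262.23 = 736.21 kPa.
q_net = 736.21 − 25.76 = 710.45 kPa.
q_all(net) = 710.45 / 3 = 236.82 kPa.

q_all(net) ≈ 240 kPa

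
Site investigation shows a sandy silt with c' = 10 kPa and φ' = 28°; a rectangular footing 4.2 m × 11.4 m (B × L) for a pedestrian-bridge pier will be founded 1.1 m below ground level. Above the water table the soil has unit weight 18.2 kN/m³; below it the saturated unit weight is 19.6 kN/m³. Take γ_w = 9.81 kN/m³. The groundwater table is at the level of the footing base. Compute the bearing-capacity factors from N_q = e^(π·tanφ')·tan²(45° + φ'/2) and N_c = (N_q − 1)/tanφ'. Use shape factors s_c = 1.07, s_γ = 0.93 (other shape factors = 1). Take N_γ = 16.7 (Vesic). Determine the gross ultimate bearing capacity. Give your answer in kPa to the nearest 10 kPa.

tan28° = 0.5317, so N_q = e^(π×0.5317)·tan²(59°) = 5.314 × 2.77 = 14.72.
N_c = (14.72 − 1)/tan28° = 25.8.
Overburden at base level: q = 18.2 × 1.1 = 20.02 kPa.
Below the base the soil is submerged, so the ½γBN_γ term uses γ' = 19.6 − 9.81 = 9.79 kN/m³.
Cohesion term c·N_c·s_c = 10 × 25.803 × 1.07 = 276.1 kPa; surcharge term q·N_q = 20.02 × 14.72 = 294.69 kPa; self-weight term 0.5·γ·B·N_γ·s_γ = 0.5 × 9.79 × 4.2 × 16.7 × 0.93 = 319.3 kPa.
q_ult = 276.1 + 294.69 + 319.3 = 890.09 kPa.

q_ult ≈ 890 kPa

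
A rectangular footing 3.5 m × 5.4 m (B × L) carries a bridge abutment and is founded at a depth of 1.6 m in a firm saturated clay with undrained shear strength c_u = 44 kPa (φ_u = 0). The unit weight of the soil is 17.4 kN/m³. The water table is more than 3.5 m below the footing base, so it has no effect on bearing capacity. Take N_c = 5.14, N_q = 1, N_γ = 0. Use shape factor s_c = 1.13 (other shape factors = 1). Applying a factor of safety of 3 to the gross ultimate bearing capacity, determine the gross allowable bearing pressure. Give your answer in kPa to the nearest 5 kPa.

q_all ≈ 95 kPa

Overburden at base level: q = 17.4 × 1.6 = 27.84 kPa.
Cohesion term c·N_c·s_c = 44 × 5.14 × 1.13 = 255.56 kPa; surcharge term q·N_q = 27.84 × 1 = 27.84 kPa.
q_ult = 255.56 + 27.84 = 283.4 kPa.
q_all = q_ult / FS = 283.4 / 3 = 94.467 kPa.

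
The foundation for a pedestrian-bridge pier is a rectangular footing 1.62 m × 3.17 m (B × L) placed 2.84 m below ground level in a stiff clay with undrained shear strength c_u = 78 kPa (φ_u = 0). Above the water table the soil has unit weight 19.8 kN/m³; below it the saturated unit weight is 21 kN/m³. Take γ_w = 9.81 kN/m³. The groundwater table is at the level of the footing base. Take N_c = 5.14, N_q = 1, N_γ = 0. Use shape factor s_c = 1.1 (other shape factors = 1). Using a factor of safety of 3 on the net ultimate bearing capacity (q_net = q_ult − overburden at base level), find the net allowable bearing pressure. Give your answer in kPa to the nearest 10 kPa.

Overburden at base level: q = 19.8 × 2.84 = 56.232 kPa.
Cohesion term c·N_c·s_c = 78 × 5.14 × 1.1 = 441.01 kPa; surcharge term q·N_q = 56.232 × 1 = 56.232 kPa.
q_ult = 441.01 + 56.232 = 497.24 kPa.
q_net = 497.24 − 56.232 = 441.01 kPa.
q_all(net) = 441.01 / 3 = 147 kPa.

q_all(net) ≈ 150 kPa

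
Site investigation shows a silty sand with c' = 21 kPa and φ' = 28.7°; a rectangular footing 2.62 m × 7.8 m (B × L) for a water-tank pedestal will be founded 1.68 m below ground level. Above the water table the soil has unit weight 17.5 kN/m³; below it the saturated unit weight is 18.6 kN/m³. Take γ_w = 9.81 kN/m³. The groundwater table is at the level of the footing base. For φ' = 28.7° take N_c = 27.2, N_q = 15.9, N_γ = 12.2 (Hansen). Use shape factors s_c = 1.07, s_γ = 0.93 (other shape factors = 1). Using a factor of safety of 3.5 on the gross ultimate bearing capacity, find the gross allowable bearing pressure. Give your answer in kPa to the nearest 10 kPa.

q_all ≈ 350 kPa

Effective surcharge at the founding depth q = γ·D_f = 17.5 × 1.68 = 29.4 kPa.
The water table coincides with the base, so in the self-weight term γ → γ' = 8.79 kN/m³.
q_ult = c·N_c·s_c + q·N_q + 0.5·γ·B·N_γ·s_γ
     = 21 × 27.2 × 1.07 + 29.4 × 15.9 + 0.5 × 8.79 × 2.62 × 12.2 × 0.93
     = 611.18 + 467.46 + 130.65 = 1209.3 kPa.
q_all = 1209.3 / 3.5 = 345.51 kPa.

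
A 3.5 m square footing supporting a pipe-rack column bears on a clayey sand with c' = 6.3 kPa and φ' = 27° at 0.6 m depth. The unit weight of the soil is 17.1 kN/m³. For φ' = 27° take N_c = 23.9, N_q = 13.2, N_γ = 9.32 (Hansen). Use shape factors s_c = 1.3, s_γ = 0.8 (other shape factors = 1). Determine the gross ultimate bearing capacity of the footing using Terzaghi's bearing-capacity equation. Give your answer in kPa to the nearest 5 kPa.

Effective surcharge at the founding depth q = γ·D_f = 17.1 × 0.6 = 10.26 kPa.
q_ult = c·N_c·s_c + q·N_q + 0.5·γ·B·N_γ·s_γ
     = 6.3 × 23.9 × 1.3 + 10.26 × 13.2 + 0.5 × 17.1 × 3.5 × 9.32 × 0.8
     = 195.74 + 135.43 + 223.12 = 554.29 kPa.

q_ult ≈ 555 kPa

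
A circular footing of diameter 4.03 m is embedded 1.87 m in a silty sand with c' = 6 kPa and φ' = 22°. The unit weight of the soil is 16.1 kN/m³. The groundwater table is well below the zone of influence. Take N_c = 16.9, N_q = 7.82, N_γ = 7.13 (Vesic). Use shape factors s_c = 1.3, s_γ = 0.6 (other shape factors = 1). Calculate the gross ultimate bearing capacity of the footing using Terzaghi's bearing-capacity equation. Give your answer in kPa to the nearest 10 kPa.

Effective surcharge at the founding depth q = γ·D_f = 16.1 × 1.87 = 30.107 kPa.
q_ult = c·N_c·s_c + q·N_q + 0.5·γ·B·N_γ·s_γ
     = 6 × 16.9 × 1.3 + 30.107 × 7.82 + 0.5 × 16.1 × 4.03 × 7.13 × 0.6
     = 131.82 + 235.44 + 138.78 = 506.04 kPa.

q_ult ≈ 510 kPa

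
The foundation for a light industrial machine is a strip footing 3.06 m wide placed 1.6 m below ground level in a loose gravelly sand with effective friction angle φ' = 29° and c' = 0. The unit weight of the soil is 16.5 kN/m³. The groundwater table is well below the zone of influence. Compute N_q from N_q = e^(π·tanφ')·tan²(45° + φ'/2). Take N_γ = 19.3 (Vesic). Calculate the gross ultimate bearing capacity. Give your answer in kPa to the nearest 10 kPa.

tan29° = 0.5543, so N_q = e^(π×0.5543)·tan²(59.5°) = 5.705 × 2.882 = 16.44.
q = γ·D_f = 16.5 × 1.6 = 26.4 kPa.
q·N_q = 26.4 × 16.443 = 434.1 kPa
0.5·γ·B·N_γ = 0.5 × 16.5 × 3.06 × 19.3 = 487.23 kPa
q_ult = 434.1 + 487.23 = 921.33 kPa.

q_ult ≈ 920 kPa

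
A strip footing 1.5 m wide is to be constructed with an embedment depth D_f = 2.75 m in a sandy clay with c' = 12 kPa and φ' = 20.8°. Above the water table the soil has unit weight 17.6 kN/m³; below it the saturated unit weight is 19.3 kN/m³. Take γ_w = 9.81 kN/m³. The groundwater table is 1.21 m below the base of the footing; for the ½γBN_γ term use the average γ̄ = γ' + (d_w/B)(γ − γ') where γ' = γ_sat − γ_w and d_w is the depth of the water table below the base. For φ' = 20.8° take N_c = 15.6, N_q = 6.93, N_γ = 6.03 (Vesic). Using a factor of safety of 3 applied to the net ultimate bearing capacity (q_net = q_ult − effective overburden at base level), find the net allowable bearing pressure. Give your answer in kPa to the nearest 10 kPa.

Overburden at base level: q = 17.6 × 2.75 = 48.4 kPa.
The water table is 1.21 m below the base (< B = 1.5 m), so the ½γBN_γ term uses γ̄ = γ' + (d_w/B)(γ − γ') = 9.49 + (1.21/1.5)(17.6 − 9.49) = 16.032 kN/m³.
Cohesion term c·N_c = 12 × 15.6 = 187.2 kPa; surcharge term q·N_q = 48.4 × 6.93 = 335.41 kPa; self-weight term 0.5·γ·B·N_γ = 0.5 × 16.032 × 1.5 × 6.03 = 72.505 kPa.
q_ult = 187.2 + 335.41 + 72.505 = 595.12 kPa.
Net ultimate: q_net = 595.12 − 48.4 = 546.72 kPa.
q_all(net) = 546.72 / 3 = 182.24 kPa.

q_all(net) ≈ 180 kPa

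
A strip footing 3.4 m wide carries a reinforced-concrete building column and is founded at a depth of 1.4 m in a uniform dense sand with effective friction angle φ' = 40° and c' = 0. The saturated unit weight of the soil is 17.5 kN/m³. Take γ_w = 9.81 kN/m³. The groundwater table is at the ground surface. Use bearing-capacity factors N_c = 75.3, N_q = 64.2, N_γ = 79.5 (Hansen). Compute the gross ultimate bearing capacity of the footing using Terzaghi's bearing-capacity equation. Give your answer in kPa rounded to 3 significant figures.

q_ult ≈ 1730 kPa

γ' = 17.5 − 9.81 = 7.69 kN/m³ (submerged throughout). q = 7.69 × 1.4 = 10.766 kPa; the same γ' applies in the ½γBN_γ term.
q·N_q = 10.766 × 64.2 = 691.18 kPa
0.5·γ·B·N_γ = 0.5 × 7.69 × 3.4 × 79.5 = 1039.3 kPa
q_ult = 691.18 + 1039.3 = 1730.5 kPa.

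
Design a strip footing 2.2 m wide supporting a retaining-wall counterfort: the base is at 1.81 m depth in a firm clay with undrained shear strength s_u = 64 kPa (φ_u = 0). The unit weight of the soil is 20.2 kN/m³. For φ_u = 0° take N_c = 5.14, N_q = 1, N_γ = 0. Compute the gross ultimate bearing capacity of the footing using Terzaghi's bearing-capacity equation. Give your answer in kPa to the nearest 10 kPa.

q_ult ≈ 370 kPa

Overburden at base level: q = 20.2 × 1.81 = 36.562 kPa.
Cohesion term c·N_c = 64 × 5.14 = 328.96 kPa; surcharge term q·N_q = 36.562 × 1 = 36.562 kPa.
q_ult = 328.96 + 36.562 = 365.52 kPa.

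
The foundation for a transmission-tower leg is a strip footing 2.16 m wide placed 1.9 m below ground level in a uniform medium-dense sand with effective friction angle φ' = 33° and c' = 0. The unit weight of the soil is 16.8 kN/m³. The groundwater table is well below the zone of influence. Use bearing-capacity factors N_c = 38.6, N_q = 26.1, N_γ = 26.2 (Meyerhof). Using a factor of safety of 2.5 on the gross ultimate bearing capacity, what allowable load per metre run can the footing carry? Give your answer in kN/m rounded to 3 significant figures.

q = γ·D_f = 16.8 × 1.9 = 31.92 kPa.
q·N_q = 31.92 × 26.1 = 833.11 kPa
0.5·γ·B·N_γ = 0.5 × 16.8 × 2.16 × 26.2 = 475.37 kPa
q_ult = 833.11 + 475.37 = 1308.5 kPa.
Gross allowable pressure q_all = 1308.5 / 2.5 = 523.39 kPa.
Allowable wall load = q_all × B = 523.39 × 2.16 = 1130.5 kN per metre run.

≈ 1130 kN/m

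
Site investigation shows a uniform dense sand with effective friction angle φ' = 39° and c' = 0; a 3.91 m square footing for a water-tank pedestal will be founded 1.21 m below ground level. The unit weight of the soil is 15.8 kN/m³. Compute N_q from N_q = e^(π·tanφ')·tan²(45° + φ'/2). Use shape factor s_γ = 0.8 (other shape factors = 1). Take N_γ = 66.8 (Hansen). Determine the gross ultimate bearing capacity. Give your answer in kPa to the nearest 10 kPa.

q_ult ≈ 2720 kPa

tan39° = 0.8098, so N_q = e^(π×0.8098)·tan²(64.5°) = 12.731 × 4.395 = 55.96.
Overburden at base level: q = 15.8 × 1.21 = 19.118 kPa.
Surcharge term q·N_q = 19.118 × 55.957 = 1069.8 kPa; self-weight term 0.5·γ·B·N_γ·s_γ = 0.5 × 15.8 × 3.91 × 66.8 × 0.8 = 1650.7 kPa.
q_ult = 1069.8 + 1650.7 = 2720.5 kPa.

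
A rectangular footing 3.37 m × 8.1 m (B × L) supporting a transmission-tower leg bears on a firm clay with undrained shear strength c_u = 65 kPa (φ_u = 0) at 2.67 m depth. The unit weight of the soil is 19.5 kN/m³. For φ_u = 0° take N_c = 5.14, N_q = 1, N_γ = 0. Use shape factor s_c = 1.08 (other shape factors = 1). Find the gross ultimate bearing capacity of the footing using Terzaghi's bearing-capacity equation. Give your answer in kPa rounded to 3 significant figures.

Effective surcharge at the founding depth q = γ·D_f = 19.5 × 2.67 = 52.065 kPa.
q_ult = c·N_c·s_c + q·N_q
     = 65 × 5.14 × 1.08 + 52.065 × 1
     = 360.83 + 52.065 = 412.89 kPa.

q_ult ≈ 413 kPa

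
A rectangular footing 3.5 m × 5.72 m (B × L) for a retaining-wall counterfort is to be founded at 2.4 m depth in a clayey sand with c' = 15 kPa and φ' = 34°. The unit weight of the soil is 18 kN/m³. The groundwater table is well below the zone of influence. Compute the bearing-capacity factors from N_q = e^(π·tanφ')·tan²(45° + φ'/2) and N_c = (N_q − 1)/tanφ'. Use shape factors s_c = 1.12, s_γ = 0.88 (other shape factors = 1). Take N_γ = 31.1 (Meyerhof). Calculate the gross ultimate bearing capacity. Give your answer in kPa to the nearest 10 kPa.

tan34° = 0.6745, so N_q = e^(π×0.6745)·tan²(62°) = 8.323 × 3.537 = 29.44.
N_c = (29.44 − 1)/tan34° = 42.16.
Overburden at base level: q = 18 × 2.4 = 43.2 kPa.
Cohesion term c·N_c·s_c = 15 × 42.164 × 1.12 = 708.35 kPa; surcharge term q·N_q = 43.2 × 29.44 = 1271.8 kPa; self-weight term 0.5·γ·B·N_γ·s_γ = 0.5 × 18 × 3.5 × 31.1 × 0.88 = 862.09 kPa.
q_ult = 708.35 + 1271.8 + 862.09 = 2842.2 kPa.

q_ult ≈ 2840 kPa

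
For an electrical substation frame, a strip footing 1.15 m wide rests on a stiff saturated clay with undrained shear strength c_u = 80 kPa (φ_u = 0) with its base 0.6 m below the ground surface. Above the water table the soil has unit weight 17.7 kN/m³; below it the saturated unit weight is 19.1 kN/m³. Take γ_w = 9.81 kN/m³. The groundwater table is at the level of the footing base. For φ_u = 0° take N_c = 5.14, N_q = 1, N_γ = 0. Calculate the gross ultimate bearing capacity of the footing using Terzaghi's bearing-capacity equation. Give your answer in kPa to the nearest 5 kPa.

q_ult ≈ 420 kPa

Overburden at base level: q = 17.7 × 0.6 = 10.62 kPa.
Cohesion term c·N_c = 80 × 5.14 = 411.2 kPa; surcharge term q·N_q = 10.62 × 1 = 10.62 kPa.
q_ult = 411.2 + 10.62 = 421.82 kPa.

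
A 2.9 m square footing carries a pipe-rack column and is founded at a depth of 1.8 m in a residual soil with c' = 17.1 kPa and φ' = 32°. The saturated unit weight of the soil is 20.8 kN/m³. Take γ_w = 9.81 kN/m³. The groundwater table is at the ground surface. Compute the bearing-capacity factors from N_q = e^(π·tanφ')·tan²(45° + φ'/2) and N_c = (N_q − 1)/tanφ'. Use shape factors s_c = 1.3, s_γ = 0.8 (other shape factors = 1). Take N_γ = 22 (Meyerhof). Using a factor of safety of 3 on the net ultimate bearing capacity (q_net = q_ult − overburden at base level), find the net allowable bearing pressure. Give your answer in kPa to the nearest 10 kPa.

N_q = e^(π·tan32°)·tan²(61°) = 23.18; N_c = (N_q − 1)/tanφ' = 35.49.
With the water table at the surface the whole profile is submerged: γ' = 20.8 − 9.81 = 10.99 kN/m³, so q = γ'·D_f = 19.782 kPa; the same γ' applies in the ½γBN_γ term.
q_ult = c·N_c·s_c + q·N_q + 0.5·γ·B·N_γ·s_γ
     = 17.1 × 35.49 × 1.3 + 19.782 × 23.177 + 0.5 × 10.99 × 2.9 × 22 × 0.8
     = 788.95 + 458.48 + 280.46 = 1527.9 kPa.
q_net = 1527.9 − 19.782 = 1508.1 kPa.
q_all(net) = 1508.1 / 3 = 502.7 kPa.

q_all(net) ≈ 500 kPa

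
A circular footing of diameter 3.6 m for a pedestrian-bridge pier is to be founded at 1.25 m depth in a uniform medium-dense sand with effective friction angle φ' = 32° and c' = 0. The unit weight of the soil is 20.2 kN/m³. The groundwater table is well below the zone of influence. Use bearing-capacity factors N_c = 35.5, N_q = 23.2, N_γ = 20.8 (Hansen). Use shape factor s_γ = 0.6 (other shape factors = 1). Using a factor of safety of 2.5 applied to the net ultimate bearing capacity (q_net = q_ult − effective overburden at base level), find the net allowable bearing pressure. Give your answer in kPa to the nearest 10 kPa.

Overburden at base level: q = 20.2 × 1.25 = 25.25 kPa.
Surcharge term q·N_q = 25.25 × 23.2 = 585.8 kPa; self-weight term 0.5·γ·B·N_γ·s_γ = 0.5 × 20.2 × 3.6 × 20.8 × 0.6 = 453.77 kPa.
q_ult = 585.8 + 453.77 = 1039.6 kPa.
Net ultimate: q_net = 1039.6 − 25.25 = 1014.3 kPa.
q_all(net) = 1014.3 / 2.5 = 405.73 kPa.

q_all(net) ≈ 410 kPa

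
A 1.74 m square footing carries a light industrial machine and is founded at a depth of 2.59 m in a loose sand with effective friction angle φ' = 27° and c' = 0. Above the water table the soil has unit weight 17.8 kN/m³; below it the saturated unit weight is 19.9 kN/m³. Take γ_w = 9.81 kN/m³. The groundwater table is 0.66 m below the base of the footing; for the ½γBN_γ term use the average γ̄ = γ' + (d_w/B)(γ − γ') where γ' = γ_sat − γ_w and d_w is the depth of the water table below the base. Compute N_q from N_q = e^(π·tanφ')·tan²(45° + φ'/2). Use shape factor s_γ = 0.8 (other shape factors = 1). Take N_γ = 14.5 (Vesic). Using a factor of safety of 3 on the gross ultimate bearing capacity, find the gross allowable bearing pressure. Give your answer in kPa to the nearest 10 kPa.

N_q = e^(π·tan27°)·tan²(58.5°) = 13.2.
Effective surcharge at the founding depth q = γ·D_f = 17.8 × 2.59 = 46.102 kPa.
With d_w = 0.66 m < B, γ̄ = 10.09 + (0.66/1.74) × (17.8 − 10.09) = 13.014 kN/m³.
q_ult = q·N_q + 0.5·γ·B·N_γ·s_γ
     = 46.102 × 13.199 + 0.5 × 13.014 × 1.74 × 14.5 × 0.8
     = 608.51 + 131.34 = 739.85 kPa.
q_all = 739.85 / 3 = 246.62 kPa.

q_all ≈ 250 kPa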